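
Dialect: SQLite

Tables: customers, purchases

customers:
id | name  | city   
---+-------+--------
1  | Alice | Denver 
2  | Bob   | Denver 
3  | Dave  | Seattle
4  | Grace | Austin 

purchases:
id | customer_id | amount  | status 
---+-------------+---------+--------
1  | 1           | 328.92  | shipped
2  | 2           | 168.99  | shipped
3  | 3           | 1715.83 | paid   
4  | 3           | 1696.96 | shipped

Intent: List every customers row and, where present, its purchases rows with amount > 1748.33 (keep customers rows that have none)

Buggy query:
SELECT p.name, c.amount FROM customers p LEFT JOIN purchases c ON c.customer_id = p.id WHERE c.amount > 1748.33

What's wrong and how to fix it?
Bug: Filtering c.amount in WHERE discards the NULL rows produced by LEFT JOIN, turning it into an inner join

Fix: Move the right-table condition into the ON clause so unmatched parents are kept

Corrected query:
SELECT p.name, c.amount FROM customers p LEFT JOIN purchases c ON c.customer_id = p.id AND c.amount > 1748.33

Result:
name  | amount
------+-------
Alice | NULL  
Bob   | NULL  
Dave  | NULL  
Grace | NULL  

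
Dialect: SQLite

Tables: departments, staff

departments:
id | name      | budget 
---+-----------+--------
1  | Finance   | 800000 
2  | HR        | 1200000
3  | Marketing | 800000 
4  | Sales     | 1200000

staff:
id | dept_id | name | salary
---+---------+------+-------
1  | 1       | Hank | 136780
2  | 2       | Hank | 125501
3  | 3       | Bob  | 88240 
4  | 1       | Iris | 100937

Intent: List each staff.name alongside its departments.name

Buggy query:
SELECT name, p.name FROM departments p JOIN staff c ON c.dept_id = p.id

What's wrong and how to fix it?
Bug: 'name' exists in both joined tables, so the database can't tell which one is meant

Fix: Qualify the column with its table alias (c.name)

Corrected query:
SELECT c.name, p.name FROM departments p JOIN staff c ON c.dept_id = p.id

Result:
name | name     
-----+----------
Hank | Finance  
Hank | HR       
Bob  | Marketing
Iris | Finance  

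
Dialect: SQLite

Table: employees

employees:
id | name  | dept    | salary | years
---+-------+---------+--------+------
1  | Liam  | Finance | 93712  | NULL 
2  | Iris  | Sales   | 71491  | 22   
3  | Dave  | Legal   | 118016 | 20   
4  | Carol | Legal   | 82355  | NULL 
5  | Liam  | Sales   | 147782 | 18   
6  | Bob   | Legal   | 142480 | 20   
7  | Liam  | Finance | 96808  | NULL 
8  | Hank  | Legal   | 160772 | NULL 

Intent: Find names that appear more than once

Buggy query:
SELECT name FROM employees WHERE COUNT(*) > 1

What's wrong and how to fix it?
Bug: WHERE can't reference COUNT(*); aggregates are computed after WHERE

Fix: GROUP BY name, then filter groups with HAVING COUNT(*) > 1

Corrected query:
SELECT name FROM employees GROUP BY name HAVING COUNT(*) > 1

Result:
name
----
Liam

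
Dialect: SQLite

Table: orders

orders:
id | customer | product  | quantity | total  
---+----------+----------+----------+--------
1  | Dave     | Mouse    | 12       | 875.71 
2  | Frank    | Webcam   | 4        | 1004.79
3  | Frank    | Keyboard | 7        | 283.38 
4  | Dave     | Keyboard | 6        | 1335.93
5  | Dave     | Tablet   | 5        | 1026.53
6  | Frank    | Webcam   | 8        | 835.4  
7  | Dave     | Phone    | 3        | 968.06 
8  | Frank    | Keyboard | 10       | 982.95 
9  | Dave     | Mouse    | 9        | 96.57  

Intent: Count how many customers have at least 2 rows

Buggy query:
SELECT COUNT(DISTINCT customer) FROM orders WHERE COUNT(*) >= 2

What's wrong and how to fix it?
Bug: WHERE filters individual rows, not groups, so a group-level COUNT is invalid there

Fix: Group first with HAVING COUNT(*) >= 2, then COUNT the resulting groups

Corrected query:
SELECT COUNT(*) FROM (SELECT customer FROM orders GROUP BY customer HAVING COUNT(*) >= 2)

Result:
COUNT(*)
--------
2       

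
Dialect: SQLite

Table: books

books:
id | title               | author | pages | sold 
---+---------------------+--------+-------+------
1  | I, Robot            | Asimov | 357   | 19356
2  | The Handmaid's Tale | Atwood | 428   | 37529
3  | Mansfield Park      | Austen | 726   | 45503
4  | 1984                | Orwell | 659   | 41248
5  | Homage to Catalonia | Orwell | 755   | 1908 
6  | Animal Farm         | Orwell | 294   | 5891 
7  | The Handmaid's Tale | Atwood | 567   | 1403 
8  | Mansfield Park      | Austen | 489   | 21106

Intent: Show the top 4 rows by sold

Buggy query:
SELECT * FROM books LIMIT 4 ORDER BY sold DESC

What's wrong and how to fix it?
Bug: ORDER BY cannot follow LIMIT; LIMIT is the final clause

Fix: Swap the clauses: ORDER BY first, then LIMIT

Corrected query:
SELECT * FROM books ORDER BY sold DESC LIMIT 4

Result:
id | title               | author | pages | sold 
---+---------------------+--------+-------+------
3  | Mansfield Park      | Austen | 726   | 45503
4  | 1984                | Orwell | 659   | 41248
2  | The Handmaid's Tale | Atwood | 428   | 37529
8  | Mansfield Park      | Austen | 489   | 21106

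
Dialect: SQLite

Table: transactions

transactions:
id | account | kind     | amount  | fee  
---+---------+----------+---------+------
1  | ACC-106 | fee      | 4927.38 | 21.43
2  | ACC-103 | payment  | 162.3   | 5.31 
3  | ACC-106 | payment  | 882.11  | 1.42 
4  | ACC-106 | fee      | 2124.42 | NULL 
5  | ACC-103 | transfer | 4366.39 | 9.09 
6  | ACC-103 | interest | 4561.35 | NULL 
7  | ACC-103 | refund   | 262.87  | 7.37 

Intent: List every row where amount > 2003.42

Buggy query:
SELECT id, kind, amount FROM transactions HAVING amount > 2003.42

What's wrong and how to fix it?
Bug: This is a non-aggregate query (no GROUP BY, no aggregates), so in SQLite the HAVING clause is invalid here; a row-level condition belongs in WHERE

Fix: Replace HAVING with WHERE since the condition applies to individual rows

Corrected query:
SELECT id, kind, amount FROM transactions WHERE amount > 2003.42

Result:
id | kind     | amount 
---+----------+--------
1  | fee      | 4927.38
4  | fee      | 2124.42
5  | transfer | 4366.39
6  | interest | 4561.35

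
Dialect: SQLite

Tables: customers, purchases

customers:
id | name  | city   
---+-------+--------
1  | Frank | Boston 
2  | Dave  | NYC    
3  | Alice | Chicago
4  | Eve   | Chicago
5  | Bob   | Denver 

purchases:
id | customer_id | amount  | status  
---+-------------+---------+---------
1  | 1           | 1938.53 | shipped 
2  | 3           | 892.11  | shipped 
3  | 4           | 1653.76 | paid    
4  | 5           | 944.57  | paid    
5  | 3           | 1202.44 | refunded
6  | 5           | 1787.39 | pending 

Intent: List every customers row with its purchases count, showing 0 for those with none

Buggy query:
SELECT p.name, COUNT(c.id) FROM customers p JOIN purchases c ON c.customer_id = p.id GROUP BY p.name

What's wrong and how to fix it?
Bug: INNER JOIN drops customers rows that have no matching purchases rows

Fix: Switch to LEFT JOIN to retain unmatched parent rows

Corrected query:
SELECT p.name, COUNT(c.id) FROM customers p LEFT JOIN purchases c ON c.customer_id = p.id GROUP BY p.name

Result:
name  | COUNT(c.id)
------+------------
Alice | 2          
Bob   | 2          
Dave  | 0          
Eve   | 1          
Frank | 1          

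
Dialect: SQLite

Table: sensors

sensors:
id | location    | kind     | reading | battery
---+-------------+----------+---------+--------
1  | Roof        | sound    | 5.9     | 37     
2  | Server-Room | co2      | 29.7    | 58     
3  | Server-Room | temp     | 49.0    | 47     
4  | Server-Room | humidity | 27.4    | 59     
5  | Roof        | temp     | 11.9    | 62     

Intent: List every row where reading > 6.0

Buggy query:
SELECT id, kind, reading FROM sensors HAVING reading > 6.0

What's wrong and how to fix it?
Bug: This is a non-aggregate query (no GROUP BY, no aggregates), so in SQLite the HAVING clause is invalid here; a row-level condition belongs in WHERE

Fix: Replace HAVING with WHERE since the condition applies to individual rows

Corrected query:
SELECT id, kind, reading FROM sensors WHERE reading > 6.0

Result:
id | kind     | reading
---+----------+--------
2  | co2      | 29.7   
3  | temp     | 49     
4  | humidity | 27.4   
5  | temp     | 11.9   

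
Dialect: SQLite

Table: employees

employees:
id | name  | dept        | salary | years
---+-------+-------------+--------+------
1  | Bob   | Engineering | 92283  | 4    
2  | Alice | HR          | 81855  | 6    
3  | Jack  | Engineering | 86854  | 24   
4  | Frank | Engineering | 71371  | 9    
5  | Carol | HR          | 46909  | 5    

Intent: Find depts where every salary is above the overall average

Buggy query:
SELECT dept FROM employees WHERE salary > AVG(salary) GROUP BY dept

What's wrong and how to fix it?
Bug: WHERE evaluates per row before aggregation, so AVG() is unavailable

Fix: Compute the overall average in a scalar subquery and compare each group's MIN against it in HAVING

Corrected query:
SELECT dept FROM employees GROUP BY dept HAVING MIN(salary) > (SELECT AVG(salary) FROM employees)

Result:
(no rows)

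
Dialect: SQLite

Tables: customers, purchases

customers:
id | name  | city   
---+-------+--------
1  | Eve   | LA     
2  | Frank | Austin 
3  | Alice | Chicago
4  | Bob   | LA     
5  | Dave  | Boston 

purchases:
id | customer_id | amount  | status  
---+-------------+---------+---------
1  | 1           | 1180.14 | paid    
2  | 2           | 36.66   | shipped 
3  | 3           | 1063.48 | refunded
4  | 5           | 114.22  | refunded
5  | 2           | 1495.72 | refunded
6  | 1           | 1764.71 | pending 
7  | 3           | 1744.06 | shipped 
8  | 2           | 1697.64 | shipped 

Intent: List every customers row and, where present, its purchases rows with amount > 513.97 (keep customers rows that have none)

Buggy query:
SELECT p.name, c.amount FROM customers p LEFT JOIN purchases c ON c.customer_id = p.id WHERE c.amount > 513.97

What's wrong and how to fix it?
Bug: A WHERE condition on the right-hand table after LEFT JOIN drops unmatched parents

Fix: Put 'c.amount > 513.97' in the JOIN's ON clause instead of WHERE

Corrected query:
SELECT p.name, c.amount FROM customers p LEFT JOIN purchases c ON c.customer_id = p.id AND c.amount > 513.97

Result:
name  | amount 
------+--------
Eve   | 1180.14
Eve   | 1764.71
Frank | 1495.72
Frank | 1697.64
Alice | 1063.48
Alice | 1744.06
Bob   | NULL   
Dave  | NULL   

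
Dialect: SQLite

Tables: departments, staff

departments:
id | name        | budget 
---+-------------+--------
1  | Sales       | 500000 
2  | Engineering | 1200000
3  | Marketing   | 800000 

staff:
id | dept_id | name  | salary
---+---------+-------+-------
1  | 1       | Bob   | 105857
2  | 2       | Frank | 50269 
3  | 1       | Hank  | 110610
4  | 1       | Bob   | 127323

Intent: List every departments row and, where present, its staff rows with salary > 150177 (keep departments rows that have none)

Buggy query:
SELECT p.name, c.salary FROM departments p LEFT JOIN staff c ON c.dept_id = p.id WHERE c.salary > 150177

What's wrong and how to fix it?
Bug: A WHERE condition on the right-hand table after LEFT JOIN drops unmatched parents

Fix: Put 'c.salary > 150177' in the JOIN's ON clause instead of WHERE

Corrected query:
SELECT p.name, c.salary FROM departments p LEFT JOIN staff c ON c.dept_id = p.id AND c.salary > 150177

Result:
name        | salary
------------+-------
Sales       | NULL  
Engineering | NULL  
Marketing   | NULL  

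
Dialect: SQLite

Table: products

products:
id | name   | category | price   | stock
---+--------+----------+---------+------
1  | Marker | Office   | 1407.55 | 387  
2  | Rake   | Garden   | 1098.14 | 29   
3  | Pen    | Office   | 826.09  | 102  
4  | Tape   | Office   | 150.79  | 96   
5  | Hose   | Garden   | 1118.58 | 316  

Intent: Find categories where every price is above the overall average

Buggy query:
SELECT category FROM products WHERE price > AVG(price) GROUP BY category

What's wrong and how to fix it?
Bug: WHERE evaluates per row before aggregation, so AVG() is unavailable

Fix: Compute the overall average in a scalar subquery and compare each group's MIN against it in HAVING

Corrected query:
SELECT category FROM products GROUP BY category HAVING MIN(price) > (SELECT AVG(price) FROM products)

Result:
category
--------
Garden  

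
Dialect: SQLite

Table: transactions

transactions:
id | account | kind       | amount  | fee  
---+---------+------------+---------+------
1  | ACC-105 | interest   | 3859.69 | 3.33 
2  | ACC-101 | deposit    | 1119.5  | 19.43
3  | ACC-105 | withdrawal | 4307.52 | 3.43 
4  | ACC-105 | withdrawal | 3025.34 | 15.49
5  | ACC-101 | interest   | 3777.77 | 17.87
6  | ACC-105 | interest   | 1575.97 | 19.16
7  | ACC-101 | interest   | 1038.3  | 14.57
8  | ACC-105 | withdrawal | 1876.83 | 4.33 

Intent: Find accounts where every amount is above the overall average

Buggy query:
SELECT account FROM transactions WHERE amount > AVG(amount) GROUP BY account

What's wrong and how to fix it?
Bug: WHERE evaluates per row before aggregation, so AVG() is unavailable

Fix: Compute the overall average in a scalar subquery and compare each group's MIN against it in HAVING

Corrected query:
SELECT account FROM transactions GROUP BY account HAVING MIN(amount) > (SELECT AVG(amount) FROM transactions)

Result:
(no rows)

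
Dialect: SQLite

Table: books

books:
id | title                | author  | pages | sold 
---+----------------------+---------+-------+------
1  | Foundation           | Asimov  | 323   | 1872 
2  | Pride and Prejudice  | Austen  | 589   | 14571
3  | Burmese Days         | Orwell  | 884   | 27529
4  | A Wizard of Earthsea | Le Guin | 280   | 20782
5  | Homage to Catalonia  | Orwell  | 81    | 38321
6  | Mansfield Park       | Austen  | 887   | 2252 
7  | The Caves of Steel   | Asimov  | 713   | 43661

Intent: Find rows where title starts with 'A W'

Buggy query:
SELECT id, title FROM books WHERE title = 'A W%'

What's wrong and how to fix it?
Bug: '=' compares the literal string including the % character; pattern matching needs LIKE

Fix: Use LIKE for wildcard pattern matching

Corrected query:
SELECT id, title FROM books WHERE title LIKE 'A W%'

Result:
id | title               
---+---------------------
4  | A Wizard of Earthsea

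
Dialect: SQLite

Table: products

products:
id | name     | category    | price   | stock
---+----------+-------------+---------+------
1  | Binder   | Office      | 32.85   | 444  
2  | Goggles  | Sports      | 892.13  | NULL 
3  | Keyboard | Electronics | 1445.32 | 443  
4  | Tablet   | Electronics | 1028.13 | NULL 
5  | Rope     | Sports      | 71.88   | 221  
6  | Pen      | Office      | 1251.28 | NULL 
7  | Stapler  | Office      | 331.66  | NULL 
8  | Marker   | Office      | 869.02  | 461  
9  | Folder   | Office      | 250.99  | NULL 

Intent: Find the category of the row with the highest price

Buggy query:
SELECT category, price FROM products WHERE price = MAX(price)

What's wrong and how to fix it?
Bug: WHERE is evaluated per row; an aggregate over the whole table isn't defined there

Fix: Wrap MAX in a scalar subquery so WHERE compares against a single value

Corrected query:
SELECT category, price FROM products WHERE price = (SELECT MAX(price) FROM products)

Result:
category    | price  
------------+--------
Electronics | 1445.32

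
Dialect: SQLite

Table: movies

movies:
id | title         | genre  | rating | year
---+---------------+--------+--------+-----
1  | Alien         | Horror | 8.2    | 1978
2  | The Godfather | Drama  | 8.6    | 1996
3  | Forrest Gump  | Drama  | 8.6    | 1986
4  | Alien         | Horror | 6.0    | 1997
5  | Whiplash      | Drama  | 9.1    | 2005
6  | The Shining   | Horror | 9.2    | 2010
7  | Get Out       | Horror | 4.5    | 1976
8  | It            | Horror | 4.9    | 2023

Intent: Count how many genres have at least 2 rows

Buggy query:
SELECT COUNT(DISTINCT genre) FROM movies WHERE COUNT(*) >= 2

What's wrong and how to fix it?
Bug: WHERE filters individual rows, not groups, so a group-level COUNT is invalid there

Fix: Use a subquery that GROUPs and filters with HAVING, then count its rows

Corrected query:
SELECT COUNT(*) FROM (SELECT genre FROM movies GROUP BY genre HAVING COUNT(*) >= 2)

Result:
COUNT(*)
--------
2       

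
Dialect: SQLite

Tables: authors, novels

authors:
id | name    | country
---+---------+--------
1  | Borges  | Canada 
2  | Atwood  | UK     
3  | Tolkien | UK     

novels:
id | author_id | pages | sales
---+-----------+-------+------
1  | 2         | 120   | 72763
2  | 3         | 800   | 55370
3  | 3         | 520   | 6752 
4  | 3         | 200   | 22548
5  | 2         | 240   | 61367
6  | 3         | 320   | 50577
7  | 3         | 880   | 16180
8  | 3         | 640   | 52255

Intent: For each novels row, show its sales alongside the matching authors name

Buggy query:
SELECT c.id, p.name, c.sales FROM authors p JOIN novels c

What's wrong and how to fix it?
Bug: JOIN with no ON clause produces a cartesian product; every novels row pairs with every authors row

Fix: Add ON c.author_id = p.id to the JOIN

Corrected query:
SELECT c.id, p.name, c.sales FROM authors p JOIN novels c ON c.author_id = p.id

Result:
id | name    | sales
---+---------+------
1  | Atwood  | 72763
2  | Tolkien | 55370
3  | Tolkien | 6752 
4  | Tolkien | 22548
5  | Atwood  | 61367
6  | Tolkien | 50577
7  | Tolkien | 16180
8  | Tolkien | 52255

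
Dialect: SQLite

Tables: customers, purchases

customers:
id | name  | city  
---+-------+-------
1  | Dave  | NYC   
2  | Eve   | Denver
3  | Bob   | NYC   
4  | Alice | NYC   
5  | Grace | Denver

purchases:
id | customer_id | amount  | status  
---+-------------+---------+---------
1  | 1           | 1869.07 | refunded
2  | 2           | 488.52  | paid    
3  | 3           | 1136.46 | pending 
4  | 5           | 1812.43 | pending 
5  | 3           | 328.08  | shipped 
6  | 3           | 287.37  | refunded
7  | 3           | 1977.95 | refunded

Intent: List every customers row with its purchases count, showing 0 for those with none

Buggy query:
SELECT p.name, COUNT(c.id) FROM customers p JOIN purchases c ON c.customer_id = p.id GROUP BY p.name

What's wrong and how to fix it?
Bug: INNER JOIN drops customers rows that have no matching purchases rows

Fix: Switch to LEFT JOIN to retain unmatched parent rows

Corrected query:
SELECT p.name, COUNT(c.id) FROM customers p LEFT JOIN purchases c ON c.customer_id = p.id GROUP BY p.name

Result:
name  | COUNT(c.id)
------+------------
Alice | 0          
Bob   | 4          
Dave  | 1          
Eve   | 1          
Grace | 1          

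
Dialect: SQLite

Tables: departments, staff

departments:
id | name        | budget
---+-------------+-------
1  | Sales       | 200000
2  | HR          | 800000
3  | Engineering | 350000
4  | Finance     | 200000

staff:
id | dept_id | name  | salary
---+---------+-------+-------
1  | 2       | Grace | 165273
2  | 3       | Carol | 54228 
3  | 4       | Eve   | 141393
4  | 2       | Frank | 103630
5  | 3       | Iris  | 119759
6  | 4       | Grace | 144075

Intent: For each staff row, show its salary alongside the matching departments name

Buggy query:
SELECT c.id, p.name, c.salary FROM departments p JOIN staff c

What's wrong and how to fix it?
Bug: Missing join condition: each staff row is matched to all departments rows instead of just its own

Fix: Add ON c.dept_id = p.id to the JOIN

Corrected query:
SELECT c.id, p.name, c.salary FROM departments p JOIN staff c ON c.dept_id = p.id

Result:
id | name        | salary
---+-------------+-------
1  | HR          | 165273
2  | Engineering | 54228 
3  | Finance     | 141393
4  | HR          | 103630
5  | Engineering | 119759
6  | Finance     | 144075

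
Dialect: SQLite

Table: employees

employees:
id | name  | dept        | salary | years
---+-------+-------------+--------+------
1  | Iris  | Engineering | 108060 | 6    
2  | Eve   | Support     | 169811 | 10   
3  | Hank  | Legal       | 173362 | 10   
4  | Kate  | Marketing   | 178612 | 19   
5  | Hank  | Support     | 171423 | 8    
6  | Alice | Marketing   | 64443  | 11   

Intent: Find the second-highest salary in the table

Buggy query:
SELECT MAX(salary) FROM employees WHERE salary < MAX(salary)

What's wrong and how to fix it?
Bug: MAX(salary) on the right of the comparison is an aggregate-in-WHERE error

Fix: Put the inner MAX in a scalar subquery

Corrected query:
SELECT MAX(salary) FROM employees WHERE salary < (SELECT MAX(salary) FROM employees)

Result:
MAX(salary)
-----------
173362     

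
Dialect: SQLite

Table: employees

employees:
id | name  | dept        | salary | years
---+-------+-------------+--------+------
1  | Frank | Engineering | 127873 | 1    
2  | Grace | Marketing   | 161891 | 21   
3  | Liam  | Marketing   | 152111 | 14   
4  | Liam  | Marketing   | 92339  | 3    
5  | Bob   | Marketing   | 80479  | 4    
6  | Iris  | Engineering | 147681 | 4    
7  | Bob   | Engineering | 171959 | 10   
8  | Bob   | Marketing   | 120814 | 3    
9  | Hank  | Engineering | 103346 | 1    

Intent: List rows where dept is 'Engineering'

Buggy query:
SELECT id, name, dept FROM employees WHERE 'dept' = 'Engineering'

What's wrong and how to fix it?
Bug: Single quotes denote string literals in SQL; the column name is being compared as a constant string

Fix: Remove the quotes around the column name (or use double quotes for an identifier)

Corrected query:
SELECT id, name, dept FROM employees WHERE dept = 'Engineering'

Result:
id | name  | dept       
---+-------+------------
1  | Frank | Engineering
6  | Iris  | Engineering
7  | Bob   | Engineering
9  | Hank  | Engineering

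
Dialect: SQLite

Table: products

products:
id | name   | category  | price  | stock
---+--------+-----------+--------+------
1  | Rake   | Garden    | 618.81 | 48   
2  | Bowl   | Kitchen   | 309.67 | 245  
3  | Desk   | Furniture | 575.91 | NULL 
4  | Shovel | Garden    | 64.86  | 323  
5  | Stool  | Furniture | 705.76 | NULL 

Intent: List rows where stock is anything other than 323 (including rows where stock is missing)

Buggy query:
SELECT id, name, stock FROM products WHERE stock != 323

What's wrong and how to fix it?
Bug: 'stock != 323' is unknown when stock is NULL, so NULL rows are silently excluded

Fix: Handle NULL separately with IS NULL alongside the inequality

Corrected query:
SELECT id, name, stock FROM products WHERE stock != 323 OR stock IS NULL

Result:
id | name  | stock
---+-------+------
1  | Rake  | 48   
2  | Bowl  | 245  
3  | Desk  | NULL 
5  | Stool | NULL 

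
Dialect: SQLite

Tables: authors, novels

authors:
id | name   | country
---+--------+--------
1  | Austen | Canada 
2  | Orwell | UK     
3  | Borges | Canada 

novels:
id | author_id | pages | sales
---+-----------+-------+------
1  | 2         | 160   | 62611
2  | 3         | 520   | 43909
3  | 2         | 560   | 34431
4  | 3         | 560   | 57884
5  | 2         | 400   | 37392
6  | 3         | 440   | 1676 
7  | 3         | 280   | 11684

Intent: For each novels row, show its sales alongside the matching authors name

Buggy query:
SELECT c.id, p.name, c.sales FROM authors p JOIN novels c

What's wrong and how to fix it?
Bug: Missing join condition: each novels row is matched to all authors rows instead of just its own

Fix: Specify the join condition linking the foreign key to the parent id

Corrected query:
SELECT c.id, p.name, c.sales FROM authors p JOIN novels c ON c.author_id = p.id

Result:
id | name   | sales
---+--------+------
1  | Orwell | 62611
2  | Borges | 43909
3  | Orwell | 34431
4  | Borges | 57884
5  | Orwell | 37392
6  | Borges | 1676 
7  | Borges | 11684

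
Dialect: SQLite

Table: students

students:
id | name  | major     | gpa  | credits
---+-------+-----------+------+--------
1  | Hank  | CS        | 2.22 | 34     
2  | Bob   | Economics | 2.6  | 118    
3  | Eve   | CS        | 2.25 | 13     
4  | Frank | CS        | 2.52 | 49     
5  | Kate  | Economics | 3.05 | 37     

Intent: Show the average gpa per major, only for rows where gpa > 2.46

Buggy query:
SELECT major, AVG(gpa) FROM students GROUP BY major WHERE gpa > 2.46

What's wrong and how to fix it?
Bug: Row-level WHERE must come before GROUP BY in the clause order

Fix: Place WHERE between FROM and GROUP BY

Corrected query:
SELECT major, AVG(gpa) FROM students WHERE gpa > 2.46 GROUP BY major

Result:
major     | AVG(gpa)
----------+---------
CS        | 2.52    
Economics | 2.825   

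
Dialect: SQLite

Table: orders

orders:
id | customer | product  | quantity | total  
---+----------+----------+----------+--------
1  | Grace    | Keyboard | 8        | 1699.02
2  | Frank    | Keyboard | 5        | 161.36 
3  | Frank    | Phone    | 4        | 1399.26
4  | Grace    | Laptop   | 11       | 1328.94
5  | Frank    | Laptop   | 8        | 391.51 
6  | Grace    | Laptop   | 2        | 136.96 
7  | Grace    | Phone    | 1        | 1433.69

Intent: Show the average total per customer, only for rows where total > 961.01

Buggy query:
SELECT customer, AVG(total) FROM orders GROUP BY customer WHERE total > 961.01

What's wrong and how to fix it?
Bug: WHERE cannot follow GROUP BY

Fix: Move the WHERE clause before GROUP BY

Corrected query:
SELECT customer, AVG(total) FROM orders WHERE total > 961.01 GROUP BY customer

Result:
customer | AVG(total) 
---------+------------
Frank    | 1399.26    
Grace    | 1487.216667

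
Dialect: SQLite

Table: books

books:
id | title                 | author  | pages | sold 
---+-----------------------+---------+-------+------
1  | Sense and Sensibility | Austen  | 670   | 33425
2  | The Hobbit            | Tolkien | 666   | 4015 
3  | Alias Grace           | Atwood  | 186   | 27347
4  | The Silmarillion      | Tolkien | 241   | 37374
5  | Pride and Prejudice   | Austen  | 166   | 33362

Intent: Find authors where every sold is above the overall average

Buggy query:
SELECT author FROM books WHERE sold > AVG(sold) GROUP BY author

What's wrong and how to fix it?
Bug: AVG() is an aggregate; it can't sit directly in WHERE

Fix: Use a subquery for AVG and a HAVING MIN(...) filter so the condition holds for every row in the group

Corrected query:
SELECT author FROM books GROUP BY author HAVING MIN(sold) > (SELECT AVG(sold) FROM books)

Result:
author
------
Atwood
Austen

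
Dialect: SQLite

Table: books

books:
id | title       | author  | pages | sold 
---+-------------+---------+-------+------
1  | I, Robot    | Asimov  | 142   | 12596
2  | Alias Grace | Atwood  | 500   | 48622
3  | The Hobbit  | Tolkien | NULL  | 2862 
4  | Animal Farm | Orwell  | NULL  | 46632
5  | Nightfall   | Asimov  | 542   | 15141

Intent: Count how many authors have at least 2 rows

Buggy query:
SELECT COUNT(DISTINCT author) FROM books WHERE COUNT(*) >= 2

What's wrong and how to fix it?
Bug: COUNT(*) cannot appear in WHERE; the per-group count doesn't exist yet

Fix: Group first with HAVING COUNT(*) >= 2, then COUNT the resulting groups

Corrected query:
SELECT COUNT(*) FROM (SELECT author FROM books GROUP BY author HAVING COUNT(*) >= 2)

Result:
COUNT(*)
--------
1       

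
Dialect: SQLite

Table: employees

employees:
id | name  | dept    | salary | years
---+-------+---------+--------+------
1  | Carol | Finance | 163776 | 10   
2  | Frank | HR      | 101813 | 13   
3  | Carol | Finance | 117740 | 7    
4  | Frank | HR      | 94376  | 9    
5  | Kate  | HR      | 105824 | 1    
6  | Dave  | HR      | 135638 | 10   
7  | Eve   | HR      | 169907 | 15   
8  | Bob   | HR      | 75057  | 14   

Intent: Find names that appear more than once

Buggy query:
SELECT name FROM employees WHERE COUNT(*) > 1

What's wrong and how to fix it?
Bug: COUNT(*) is an aggregate and cannot be used in WHERE

Fix: GROUP BY name, then filter groups with HAVING COUNT(*) > 1

Corrected query:
SELECT name FROM employees GROUP BY name HAVING COUNT(*) > 1

Result:
name 
-----
Carol
Frank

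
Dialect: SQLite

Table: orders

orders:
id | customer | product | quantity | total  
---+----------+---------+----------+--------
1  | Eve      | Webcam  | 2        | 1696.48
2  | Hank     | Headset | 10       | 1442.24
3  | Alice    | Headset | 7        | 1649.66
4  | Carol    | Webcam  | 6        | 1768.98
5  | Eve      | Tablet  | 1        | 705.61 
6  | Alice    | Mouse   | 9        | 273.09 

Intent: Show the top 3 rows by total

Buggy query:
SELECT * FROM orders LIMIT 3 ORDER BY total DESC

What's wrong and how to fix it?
Bug: LIMIT must come after ORDER BY

Fix: Sort with ORDER BY, then apply LIMIT

Corrected query:
SELECT * FROM orders ORDER BY total DESC LIMIT 3

Result:
id | customer | product | quantity | total  
---+----------+---------+----------+--------
4  | Carol    | Webcam  | 6        | 1768.98
1  | Eve      | Webcam  | 2        | 1696.48
3  | Alice    | Headset | 7        | 1649.66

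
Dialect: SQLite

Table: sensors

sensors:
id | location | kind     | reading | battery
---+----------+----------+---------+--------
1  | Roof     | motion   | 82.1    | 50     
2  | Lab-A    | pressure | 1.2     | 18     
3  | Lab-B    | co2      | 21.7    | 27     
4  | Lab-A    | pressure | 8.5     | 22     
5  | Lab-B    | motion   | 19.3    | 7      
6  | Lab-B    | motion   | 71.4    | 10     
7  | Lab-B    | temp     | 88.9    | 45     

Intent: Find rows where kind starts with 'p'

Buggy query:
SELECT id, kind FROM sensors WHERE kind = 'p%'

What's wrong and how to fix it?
Bug: Wildcards only work with LIKE; '=' treats '%' as a literal character

Fix: Use LIKE for wildcard pattern matching

Corrected query:
SELECT id, kind FROM sensors WHERE kind LIKE 'p%'

Result:
id | kind    
---+---------
2  | pressure
4  | pressure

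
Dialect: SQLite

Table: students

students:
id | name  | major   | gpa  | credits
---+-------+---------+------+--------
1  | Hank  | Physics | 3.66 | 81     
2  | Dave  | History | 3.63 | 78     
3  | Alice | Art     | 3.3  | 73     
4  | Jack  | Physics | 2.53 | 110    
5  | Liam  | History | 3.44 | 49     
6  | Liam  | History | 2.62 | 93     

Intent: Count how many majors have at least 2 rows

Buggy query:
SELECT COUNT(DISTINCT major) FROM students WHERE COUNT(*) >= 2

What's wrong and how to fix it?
Bug: COUNT(*) cannot appear in WHERE; the per-group count doesn't exist yet

Fix: Group first with HAVING COUNT(*) >= 2, then COUNT the resulting groups

Corrected query:
SELECT COUNT(*) FROM (SELECT major FROM students GROUP BY major HAVING COUNT(*) >= 2)

Result:
COUNT(*)
--------
2       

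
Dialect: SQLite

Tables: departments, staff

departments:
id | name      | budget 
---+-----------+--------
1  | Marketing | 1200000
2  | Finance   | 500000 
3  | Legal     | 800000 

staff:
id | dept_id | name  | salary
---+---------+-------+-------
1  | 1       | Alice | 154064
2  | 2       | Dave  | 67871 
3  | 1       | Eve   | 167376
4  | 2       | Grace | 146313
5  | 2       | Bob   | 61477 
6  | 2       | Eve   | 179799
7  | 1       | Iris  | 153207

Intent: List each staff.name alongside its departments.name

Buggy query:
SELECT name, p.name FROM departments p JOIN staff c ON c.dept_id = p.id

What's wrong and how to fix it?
Bug: Both tables have a 'name' column; the unqualified reference is ambiguous

Fix: Qualify the column with its table alias (c.name)

Corrected query:
SELECT c.name, p.name FROM departments p JOIN staff c ON c.dept_id = p.id

Result:
name  | name     
------+----------
Alice | Marketing
Dave  | Finance  
Eve   | Marketing
Grace | Finance  
Bob   | Finance  
Eve   | Finance  
Iris  | Marketing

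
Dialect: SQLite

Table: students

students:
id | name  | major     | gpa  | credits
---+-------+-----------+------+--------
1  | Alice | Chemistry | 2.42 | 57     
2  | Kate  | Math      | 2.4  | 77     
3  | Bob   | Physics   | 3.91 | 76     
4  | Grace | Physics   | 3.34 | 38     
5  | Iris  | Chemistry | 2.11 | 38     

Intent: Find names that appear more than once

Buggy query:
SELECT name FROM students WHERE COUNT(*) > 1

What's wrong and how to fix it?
Bug: WHERE can't reference COUNT(*); aggregates are computed after WHERE

Fix: Group first, then use HAVING for the count condition

Corrected query:
SELECT name FROM students GROUP BY name HAVING COUNT(*) > 1

Result:
(no rows)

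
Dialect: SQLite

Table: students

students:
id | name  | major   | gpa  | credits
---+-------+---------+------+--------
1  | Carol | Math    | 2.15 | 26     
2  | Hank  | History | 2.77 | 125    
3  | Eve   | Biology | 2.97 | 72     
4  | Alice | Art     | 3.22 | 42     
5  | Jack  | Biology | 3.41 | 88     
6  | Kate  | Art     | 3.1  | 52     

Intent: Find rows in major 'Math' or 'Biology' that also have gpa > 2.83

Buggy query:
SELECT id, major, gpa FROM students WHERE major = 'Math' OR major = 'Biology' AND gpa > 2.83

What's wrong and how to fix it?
Bug: AND binds tighter than OR, so this parses as major = 'Math' OR (major = 'Biology' AND gpa > 2.83)

Fix: Group the OR with parentheses (or use IN), then AND the threshold

Corrected query:
SELECT id, major, gpa FROM students WHERE (major = 'Math' OR major = 'Biology') AND gpa > 2.83

Result:
id | major   | gpa 
---+---------+-----
3  | Biology | 2.97
5  | Biology | 3.41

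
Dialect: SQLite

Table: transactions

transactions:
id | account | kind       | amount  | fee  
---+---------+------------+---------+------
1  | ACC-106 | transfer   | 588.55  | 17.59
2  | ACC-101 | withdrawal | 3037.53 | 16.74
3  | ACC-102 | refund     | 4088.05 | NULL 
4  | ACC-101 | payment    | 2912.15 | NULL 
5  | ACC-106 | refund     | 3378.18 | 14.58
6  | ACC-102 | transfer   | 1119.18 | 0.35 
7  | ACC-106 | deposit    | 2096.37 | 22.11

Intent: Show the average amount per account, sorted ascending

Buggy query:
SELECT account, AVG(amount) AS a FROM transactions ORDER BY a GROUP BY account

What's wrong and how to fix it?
Bug: GROUP BY must precede ORDER BY

Fix: Reorder: SELECT … FROM … GROUP BY … ORDER BY …

Corrected query:
SELECT account, AVG(amount) AS a FROM transactions GROUP BY account ORDER BY a

Result:
account | a          
--------+------------
ACC-106 | 2021.033333
ACC-102 | 2603.615   
ACC-101 | 2974.84    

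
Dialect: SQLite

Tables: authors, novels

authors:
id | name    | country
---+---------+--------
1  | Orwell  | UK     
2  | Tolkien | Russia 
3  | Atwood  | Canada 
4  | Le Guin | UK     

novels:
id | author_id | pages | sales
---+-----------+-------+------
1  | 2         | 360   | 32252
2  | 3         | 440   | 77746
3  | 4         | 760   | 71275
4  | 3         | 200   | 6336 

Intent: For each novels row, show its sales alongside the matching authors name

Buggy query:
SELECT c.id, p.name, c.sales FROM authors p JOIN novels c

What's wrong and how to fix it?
Bug: JOIN with no ON clause produces a cartesian product; every novels row pairs with every authors row

Fix: Add ON c.author_id = p.id to the JOIN

Corrected query:
SELECT c.id, p.name, c.sales FROM authors p JOIN novels c ON c.author_id = p.id

Result:
id | name    | sales
---+---------+------
1  | Tolkien | 32252
2  | Atwood  | 77746
3  | Le Guin | 71275
4  | Atwood  | 6336 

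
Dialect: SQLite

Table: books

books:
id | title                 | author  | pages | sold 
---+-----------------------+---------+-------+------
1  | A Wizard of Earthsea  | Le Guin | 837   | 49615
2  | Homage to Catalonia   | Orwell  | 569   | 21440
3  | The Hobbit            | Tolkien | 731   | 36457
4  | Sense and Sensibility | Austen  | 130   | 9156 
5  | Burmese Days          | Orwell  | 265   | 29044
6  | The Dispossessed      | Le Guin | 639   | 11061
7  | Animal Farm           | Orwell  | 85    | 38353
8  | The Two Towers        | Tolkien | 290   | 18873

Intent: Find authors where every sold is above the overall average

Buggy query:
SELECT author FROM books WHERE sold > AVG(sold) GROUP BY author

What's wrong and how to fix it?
Bug: AVG() is an aggregate; it can't sit directly in WHERE

Fix: Use a subquery for AVG and a HAVING MIN(...) filter so the condition holds for every row in the group

Corrected query:
SELECT author FROM books GROUP BY author HAVING MIN(sold) > (SELECT AVG(sold) FROM books)

Result:
(no rows)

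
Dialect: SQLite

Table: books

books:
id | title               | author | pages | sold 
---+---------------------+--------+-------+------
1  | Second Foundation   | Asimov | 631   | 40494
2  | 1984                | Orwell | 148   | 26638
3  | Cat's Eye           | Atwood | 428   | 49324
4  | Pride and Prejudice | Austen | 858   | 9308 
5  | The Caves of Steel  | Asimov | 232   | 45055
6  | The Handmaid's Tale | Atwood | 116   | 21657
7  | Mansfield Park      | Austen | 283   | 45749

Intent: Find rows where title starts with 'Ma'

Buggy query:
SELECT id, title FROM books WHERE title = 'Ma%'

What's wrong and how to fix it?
Bug: Wildcards only work with LIKE; '=' treats '%' as a literal character

Fix: Use LIKE for wildcard pattern matching

Corrected query:
SELECT id, title FROM books WHERE title LIKE 'Ma%'

Result:
id | title         
---+---------------
7  | Mansfield Park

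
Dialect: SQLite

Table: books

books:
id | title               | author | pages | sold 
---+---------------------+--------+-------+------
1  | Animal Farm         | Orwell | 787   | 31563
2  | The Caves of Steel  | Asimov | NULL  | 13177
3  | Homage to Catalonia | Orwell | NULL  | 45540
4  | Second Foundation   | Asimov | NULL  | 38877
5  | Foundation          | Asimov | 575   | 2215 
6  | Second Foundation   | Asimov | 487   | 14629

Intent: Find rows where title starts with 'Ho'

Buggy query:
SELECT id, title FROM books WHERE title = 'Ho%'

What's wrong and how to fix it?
Bug: '=' compares the literal string including the % character; pattern matching needs LIKE

Fix: Replace '=' with LIKE so 'Ho%' is treated as a pattern

Corrected query:
SELECT id, title FROM books WHERE title LIKE 'Ho%'

Result:
id | title              
---+--------------------
3  | Homage to Catalonia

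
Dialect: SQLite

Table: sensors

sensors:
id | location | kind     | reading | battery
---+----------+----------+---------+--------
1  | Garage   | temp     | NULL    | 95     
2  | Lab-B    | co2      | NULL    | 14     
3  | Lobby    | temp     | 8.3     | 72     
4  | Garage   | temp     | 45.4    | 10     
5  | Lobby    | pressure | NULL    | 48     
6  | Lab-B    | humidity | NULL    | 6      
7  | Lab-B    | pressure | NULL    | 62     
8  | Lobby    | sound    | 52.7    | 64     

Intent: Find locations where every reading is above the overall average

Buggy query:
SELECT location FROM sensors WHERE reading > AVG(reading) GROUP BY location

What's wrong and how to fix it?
Bug: AVG() is an aggregate; it can't sit directly in WHERE

Fix: Compute the overall average in a scalar subquery and compare each group's MIN against it in HAVING

Corrected query:
SELECT location FROM sensors GROUP BY location HAVING MIN(reading) > (SELECT AVG(reading) FROM sensors)

Result:
location
--------
Garage  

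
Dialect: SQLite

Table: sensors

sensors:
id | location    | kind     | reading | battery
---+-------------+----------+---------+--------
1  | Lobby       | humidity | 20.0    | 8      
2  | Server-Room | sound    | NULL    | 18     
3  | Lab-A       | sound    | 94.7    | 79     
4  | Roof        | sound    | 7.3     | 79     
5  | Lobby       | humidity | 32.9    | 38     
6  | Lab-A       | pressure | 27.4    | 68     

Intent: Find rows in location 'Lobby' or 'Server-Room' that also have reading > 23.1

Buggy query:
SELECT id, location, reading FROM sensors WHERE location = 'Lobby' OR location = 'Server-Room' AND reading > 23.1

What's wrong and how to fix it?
Bug: Without parentheses, AND is evaluated before OR, so the reading filter only applies to the 'Server-Room' branch

Fix: Add parentheses around the OR so the AND applies to both alternatives

Corrected query:
SELECT id, location, reading FROM sensors WHERE (location = 'Lobby' OR location = 'Server-Room') AND reading > 23.1

Result:
id | location | reading
---+----------+--------
5  | Lobby    | 32.9   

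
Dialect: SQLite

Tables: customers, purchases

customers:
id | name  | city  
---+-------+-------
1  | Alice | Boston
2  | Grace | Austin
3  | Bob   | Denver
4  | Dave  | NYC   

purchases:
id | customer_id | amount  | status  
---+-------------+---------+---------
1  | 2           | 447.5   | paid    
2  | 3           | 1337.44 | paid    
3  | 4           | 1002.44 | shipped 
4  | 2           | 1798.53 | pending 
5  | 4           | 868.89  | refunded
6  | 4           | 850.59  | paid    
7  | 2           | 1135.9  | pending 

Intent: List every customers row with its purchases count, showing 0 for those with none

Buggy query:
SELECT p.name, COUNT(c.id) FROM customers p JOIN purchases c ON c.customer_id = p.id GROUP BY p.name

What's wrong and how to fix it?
Bug: An inner join excludes parents with zero children

Fix: Switch to LEFT JOIN to retain unmatched parent rows

Corrected query:
SELECT p.name, COUNT(c.id) FROM customers p LEFT JOIN purchases c ON c.customer_id = p.id GROUP BY p.name

Result:
name  | COUNT(c.id)
------+------------
Alice | 0          
Bob   | 1          
Dave  | 3          
Grace | 3          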